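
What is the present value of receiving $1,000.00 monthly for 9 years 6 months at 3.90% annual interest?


Present value of an ordinary annuity: PV = PMT × (1 − (1 + r)^(−n)) / r
Monthly rate r = 0.039/12 = 0.00325, n = 114
PV = $1,000.00 × (1 − (1 + 0.039/12)^(−114)) / (0.039/12)
PV = $1,000.00 × 95.137251
PV = $95,137.25

PV = PMT × (1-(1+r)^(-n))/r = $95,137.25


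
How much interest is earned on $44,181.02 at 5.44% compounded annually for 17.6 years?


Compound interest earned = final amount − principal.
A = P(1 + r/n)^(nt) = $44,181.02 × (1 + 0.0544/1)^(1 × 17.6) = $112,235.63
Interest = A − P = $112,235.63 − $44,181.02 = $68,054.61

Interest = A - P = $68,054.61


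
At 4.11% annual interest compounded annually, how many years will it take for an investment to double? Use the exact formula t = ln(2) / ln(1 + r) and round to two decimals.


Doubling condition: (1 + r)^t = 2
Take ln of both sides: t × ln(1 + r) = ln(2)
t = ln(2) / ln(1 + r)
t = 0.693147 / 0.040278
t = 17.21

t = ln(2) / ln(1 + r) = 17.21 years


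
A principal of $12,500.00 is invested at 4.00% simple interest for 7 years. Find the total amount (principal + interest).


Total amount formula: A = P(1 + rt) = P + P·r·t
Interest: I = P × r × t = $12,500.00 × 0.04 × 7 = $3,500.00
A = P + I = $12,500.00 + $3,500.00 = $16,000.00

A = P + I = P(1 + rt) = $16,000.00


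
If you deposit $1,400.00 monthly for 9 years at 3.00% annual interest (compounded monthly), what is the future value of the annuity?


Future value of an ordinary annuity: FV = PMT × ((1 + r)^n − 1) / r
Monthly rate r = 0.03/12 = 0.0025, n = 108
FV = $1,400.00 × ((1 + 0.03/12)^108 − 1) / (0.03/12)
FV = $1,400.00 × 123.809259
FV = $173,332.96

FV = PMT × ((1+r)^n - 1)/r = $173,332.96


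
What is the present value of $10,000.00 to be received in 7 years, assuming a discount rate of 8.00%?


Present value formula: PV = FV / (1 + r)^t
PV = $10,000.00 / (1 + 0.08)^7
PV = $10,000.00 / 1.713824
PV = $5,834.90

PV = FV / (1 + r)^t = $5,834.90


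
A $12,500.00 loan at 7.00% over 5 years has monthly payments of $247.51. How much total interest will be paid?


Total paid over the life of the loan = PMT × n.
Total paid = $247.51 × 60 = $14,850.60
Total interest = total paid − principal = $14,850.60 − $12,500.00 = $2,350.60

Total interest = (PMT × n) - PV = $2,350.60


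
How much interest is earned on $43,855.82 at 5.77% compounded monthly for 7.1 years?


Compound interest earned = final amount − principal.
A = P(1 + r/n)^(nt) = $43,855.82 × (1 + 0.0577/12)^(12 × 7.1) = $65,996.10
Interest = A − P = $65,996.10 − $43,855.82 = $22,140.28

Interest = A - P = $22,140.28


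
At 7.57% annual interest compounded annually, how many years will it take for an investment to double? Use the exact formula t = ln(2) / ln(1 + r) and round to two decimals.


Doubling condition: (1 + r)^t = 2
Take ln of both sides: t × ln(1 + r) = ln(2)
t = ln(2) / ln(1 + r)
t = 0.693147 / 0.072972
t = 9.50

t = ln(2) / ln(1 + r) = 9.50 years


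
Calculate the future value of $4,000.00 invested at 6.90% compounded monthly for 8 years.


Compound interest formula: A = P(1 + r/n)^(nt)
A = $4,000.00 × (1 + 0.069/12)^(12 × 8)
Growth factor: (1 + 0.069/12)^96 = 1.733980
A = $4,000.00 × 1.733980
A = $6,935.92

A = P(1 + r/n)^(nt) = $6,935.92


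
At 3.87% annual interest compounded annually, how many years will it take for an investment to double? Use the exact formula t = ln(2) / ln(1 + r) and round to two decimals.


Doubling condition: (1 + r)^t = 2
Take ln of both sides: t × ln(1 + r) = ln(2)
t = ln(2) / ln(1 + r)
t = 0.693147 / 0.037970
t = 18.26

t = ln(2) / ln(1 + r) = 18.26 years


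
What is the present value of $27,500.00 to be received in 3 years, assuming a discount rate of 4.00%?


Present value formula: PV = FV / (1 + r)^t
PV = $27,500.00 / (1 + 0.04)^3
PV = $27,500.00 / 1.124864
PV = $24,447.40

PV = FV / (1 + r)^t = $24,447.40


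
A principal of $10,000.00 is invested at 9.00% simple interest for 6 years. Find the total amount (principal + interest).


Total amount formula: A = P(1 + rt) = P + P·r·t
Interest: I = P × r × t = $10,000.00 × 0.09 × 6 = $5,400.00
A = P + I = $10,000.00 + $5,400.00 = $15,400.00

A = P + I = P(1 + rt) = $15,400.00


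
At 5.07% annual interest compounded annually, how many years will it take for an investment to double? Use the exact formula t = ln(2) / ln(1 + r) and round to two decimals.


Doubling condition: (1 + r)^t = 2
Take ln of both sides: t × ln(1 + r) = ln(2)
t = ln(2) / ln(1 + r)
t = 0.693147 / 0.049457
t = 14.02

t = ln(2) / ln(1 + r) = 14.02 years


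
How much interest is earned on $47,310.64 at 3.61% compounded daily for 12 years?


Compound interest earned = final amount − principal.
A = P(1 + r/n)^(nt) = $47,310.64 × (1 + 0.0361/365)^(365 × 12) = $72,960.18
Interest = A − P = $72,960.18 − $47,310.64 = $25,649.54

Interest = A - P = $25,649.54


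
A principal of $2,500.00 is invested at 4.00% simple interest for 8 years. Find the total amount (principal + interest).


Total amount formula: A = P(1 + rt) = P + P·r·t
Interest: I = P × r × t = $2,500.00 × 0.04 × 8 = $800.00
A = P + I = $2,500.00 + $800.00 = $3,300.00

A = P + I = P(1 + rt) = $3,300.00


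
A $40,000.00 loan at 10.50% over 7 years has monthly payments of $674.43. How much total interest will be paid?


Total paid over the life of the loan = PMT × n.
Total paid = $674.43 × 84 = $56,652.12
Total interest = total paid − principal = $56,652.12 − $40,000.00 = $16,652.12

Total interest = (PMT × n) - PV = $16,652.12


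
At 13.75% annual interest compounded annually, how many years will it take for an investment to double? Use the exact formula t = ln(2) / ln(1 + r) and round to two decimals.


Doubling condition: (1 + r)^t = 2
Take ln of both sides: t × ln(1 + r) = ln(2)
t = ln(2) / ln(1 + r)
t = 0.693147 / 0.128833
t = 5.38

t = ln(2) / ln(1 + r) = 5.38 years


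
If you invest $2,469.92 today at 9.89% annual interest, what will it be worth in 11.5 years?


Future value formula: FV = PV × (1 + r)^t
FV = $2,469.92 × (1 + 0.0989)^11.5
FV = $2,469.92 × 2.958142
FV = $7,306.37

FV = PV × (1 + r)^t = $7,306.37


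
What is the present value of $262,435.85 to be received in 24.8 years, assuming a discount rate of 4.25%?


Present value formula: PV = FV / (1 + r)^t
PV = $262,435.85 / (1 + 0.0425)^24.8
PV = $262,435.85 / 2.8072842
PV = $93,483.89

PV = FV / (1 + r)^t = $93,483.89


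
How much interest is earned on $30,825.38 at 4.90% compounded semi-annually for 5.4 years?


Compound interest earned = final amount − principal.
A = P(1 + r/n)^(nt) = $30,825.38 × (1 + 0.049/2)^(2 × 5.4) = $40,034.80
Interest = A − P = $40,034.80 − $30,825.38 = $9,209.42

Interest = A - P = $9,209.42


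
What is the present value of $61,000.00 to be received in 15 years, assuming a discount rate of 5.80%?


Present value formula: PV = FV / (1 + r)^t
PV = $61,000.00 / (1 + 0.058)^15
PV = $61,000.00 / 2.329620
PV = $26,184.53

PV = FV / (1 + r)^t = $26,184.53


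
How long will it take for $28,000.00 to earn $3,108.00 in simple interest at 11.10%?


Rearrange the simple interest formula for t:
I = P × r × t  ⇒  t = I / (P × r)
t = $3,108.00 / ($28,000.00 × 0.111)
t = 1

t = I/(P×r) = 1 year


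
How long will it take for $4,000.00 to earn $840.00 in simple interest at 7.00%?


Rearrange the simple interest formula for t:
I = P × r × t  ⇒  t = I / (P × r)
t = $840.00 / ($4,000.00 × 0.07)
t = 3

t = I/(P×r) = 3 years


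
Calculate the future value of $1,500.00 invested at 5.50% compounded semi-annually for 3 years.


Compound interest formula: A = P(1 + r/n)^(nt)
A = $1,500.00 × (1 + 0.055/2)^(2 × 3)
Growth factor: (1 + 0.055/2)^6 = 1.176768
A = $1,500.00 × 1.176768
A = $1,765.15

A = P(1 + r/n)^(nt) = $1,765.15


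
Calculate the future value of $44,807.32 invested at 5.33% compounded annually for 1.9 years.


Compound interest formula: A = P(1 + r/n)^(nt)
A = $44,807.32 × (1 + 0.0533/1)^(1 × 1.9)
Growth factor: (1 + 0.0533/1)^1.9 = 1.1036947
A = $44,807.32 × 1.1036947
A = $49,453.60

A = P(1 + r/n)^(nt) = $49,453.60


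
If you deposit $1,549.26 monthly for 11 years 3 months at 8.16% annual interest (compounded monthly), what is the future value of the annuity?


Future value of an ordinary annuity: FV = PMT × ((1 + r)^n − 1) / r
Monthly rate r = 0.0816/12 = 0.0068, n = 135
FV = $1,549.26 × ((1 + 0.0816/12)^135 − 1) / (0.0816/12)
FV = $1,549.26 × 220.074677
FV = $340,952.89

FV = PMT × ((1+r)^n - 1)/r = $340,952.89


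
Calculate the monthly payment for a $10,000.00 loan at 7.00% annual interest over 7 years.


Loan payment formula: PMT = PV × r / (1 − (1 + r)^(−n))
Monthly rate r = 0.07/12 ≈ 0.00583333, n = 84 months
Denominator: 1 − (1 + 0.07/12)^(−84) = 0.386501
PMT = $10,000.00 × (0.07/12) / 0.386501
PMT = $150.93 per month

PMT = PV × r / (1-(1+r)^(-n)) = $150.93/month


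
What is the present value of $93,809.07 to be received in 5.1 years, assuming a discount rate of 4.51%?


Present value formula: PV = FV / (1 + r)^t
PV = $93,809.07 / (1 + 0.0451)^5.1
PV = $93,809.07 / 1.2522903
PV = $74,910.00

PV = FV / (1 + r)^t = $74,910.00


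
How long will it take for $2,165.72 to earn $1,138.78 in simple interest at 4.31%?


Rearrange the simple interest formula for t:
I = P × r × t  ⇒  t = I / (P × r)
t = $1,138.78 / ($2,165.72 × 0.0431)
t = 12.2

t = I/(P×r) = 12.2 years


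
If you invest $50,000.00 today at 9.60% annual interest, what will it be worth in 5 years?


Future value formula: FV = PV × (1 + r)^t
FV = $50,000.00 × (1 + 0.096)^5
FV = $50,000.00 × 1.5814402
FV = $79,072.01

FV = PV × (1 + r)^t = $79,072.01


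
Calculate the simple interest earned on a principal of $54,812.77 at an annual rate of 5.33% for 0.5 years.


Simple interest formula: I = P × r × t
I = $54,812.77 × 0.0533 × 0.5
I = $1,460.76

I = P × r × t = $1,460.76


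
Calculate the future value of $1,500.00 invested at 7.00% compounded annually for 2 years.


Compound interest formula: A = P(1 + r/n)^(nt)
A = $1,500.00 × (1 + 0.07/1)^(1 × 2)
Growth factor: (1 + 0.07/1)^2 = 1.144900
A = $1,500.00 × 1.144900
A = $1,717.35

A = P(1 + r/n)^(nt) = $1,717.35


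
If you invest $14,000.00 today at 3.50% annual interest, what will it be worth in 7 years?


Future value formula: FV = PV × (1 + r)^t
FV = $14,000.00 × (1 + 0.035)^7
FV = $14,000.00 × 1.272279
FV = $17,811.91

FV = PV × (1 + r)^t = $17,811.91


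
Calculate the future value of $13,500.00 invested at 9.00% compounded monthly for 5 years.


Compound interest formula: A = P(1 + r/n)^(nt)
A = $13,500.00 × (1 + 0.09/12)^(12 × 5)
Growth factor: (1 + 0.09/12)^60 = 1.565681
A = $13,500.00 × 1.565681
A = $21,136.69

A = P(1 + r/n)^(nt) = $21,136.69


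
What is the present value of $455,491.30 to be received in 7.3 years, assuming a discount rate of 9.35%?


Present value formula: PV = FV / (1 + r)^t
PV = $455,491.30 / (1 + 0.0935)^7.3
PV = $455,491.30 / 1.9203357
PV = $237,193.58

PV = FV / (1 + r)^t = $237,193.58


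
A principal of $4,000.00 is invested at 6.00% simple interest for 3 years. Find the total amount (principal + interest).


Total amount formula: A = P(1 + rt) = P + P·r·t
Interest: I = P × r × t = $4,000.00 × 0.06 × 3 = $720.00
A = P + I = $4,000.00 + $720.00 = $4,720.00

A = P + I = P(1 + rt) = $4,720.00


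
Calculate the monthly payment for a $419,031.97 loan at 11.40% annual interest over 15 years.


Loan payment formula: PMT = PV × r / (1 − (1 + r)^(−n))
Monthly rate r = 0.114/12 = 0.0095, n = 180 months
Denominator: 1 − (1 + 0.114/12)^(−180) = 0.817668
PMT = $419,031.97 × (0.114/12) / 0.817668
PMT = $4,868.48 per month

PMT = PV × r / (1-(1+r)^(-n)) = $4,868.48/month


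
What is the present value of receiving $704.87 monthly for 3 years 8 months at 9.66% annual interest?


Present value of an ordinary annuity: PV = PMT × (1 − (1 + r)^(−n)) / r
Monthly rate r = 0.0966/12 = 0.00805, n = 44
PV = $704.87 × (1 − (1 + 0.0966/12)^(−44)) / (0.0966/12)
PV = $704.87 × 36.927900
PV = $26,029.37

PV = PMT × (1-(1+r)^(-n))/r = $26,029.37


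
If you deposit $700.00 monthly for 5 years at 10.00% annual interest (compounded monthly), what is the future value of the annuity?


Future value of an ordinary annuity: FV = PMT × ((1 + r)^n − 1) / r
Monthly rate r = 0.1/12 ≈ 0.00833333, n = 60
FV = $700.00 × ((1 + 0.1/12)^60 − 1) / (0.1/12)
FV = $700.00 × 77.437072
FV = $54,205.95

FV = PMT × ((1+r)^n - 1)/r = $54,205.95


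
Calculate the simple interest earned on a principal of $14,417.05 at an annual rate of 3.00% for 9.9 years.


Simple interest formula: I = P × r × t
I = $14,417.05 × 0.03 × 9.9
I = $4,281.86

I = P × r × t = $4,281.86


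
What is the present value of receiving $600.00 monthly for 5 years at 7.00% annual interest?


Present value of an ordinary annuity: PV = PMT × (1 − (1 + r)^(−n)) / r
Monthly rate r = 0.07/12 ≈ 0.00583333, n = 60
PV = $600.00 × (1 − (1 + 0.07/12)^(−60)) / (0.07/12)
PV = $600.00 × 50.501994
PV = $30,301.20

PV = PMT × (1-(1+r)^(-n))/r = $30,301.20


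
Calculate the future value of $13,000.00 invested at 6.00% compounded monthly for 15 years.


Compound interest formula: A = P(1 + r/n)^(nt)
A = $13,000.00 × (1 + 0.06/12)^(12 × 15)
Growth factor: (1 + 0.06/12)^180 = 2.454094
A = $13,000.00 × 2.454094
A = $31,903.22

A = P(1 + r/n)^(nt) = $31,903.22


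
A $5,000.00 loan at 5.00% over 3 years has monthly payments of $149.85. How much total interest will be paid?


Total paid over the life of the loan = PMT × n.
Total paid = $149.85 × 36 = $5,394.60
Total interest = total paid − principal = $5,394.60 − $5,000.00 = $394.60

Total interest = (PMT × n) - PV = $394.60


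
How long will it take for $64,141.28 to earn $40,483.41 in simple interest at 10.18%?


Rearrange the simple interest formula for t:
I = P × r × t  ⇒  t = I / (P × r)
t = $40,483.41 / ($64,141.28 × 0.1018)
t = 6.2

t = I/(P×r) = 6.2 years


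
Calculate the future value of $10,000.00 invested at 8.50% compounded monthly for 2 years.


Compound interest formula: A = P(1 + r/n)^(nt)
A = $10,000.00 × (1 + 0.085/12)^(12 × 2)
Growth factor: (1 + 0.085/12)^24 = 1.184595
A = $10,000.00 × 1.184595
A = $11,845.95

A = P(1 + r/n)^(nt) = $11,845.95


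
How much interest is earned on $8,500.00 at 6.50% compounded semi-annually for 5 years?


Compound interest earned = final amount − principal.
A = P(1 + r/n)^(nt) = $8,500.00 × (1 + 0.065/2)^(2 × 5) = $11,703.60
Interest = A − P = $11,703.60 − $8,500.00 = $3,203.60

Interest = A - P = $3,203.60


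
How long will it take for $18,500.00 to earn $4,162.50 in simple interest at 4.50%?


Rearrange the simple interest formula for t:
I = P × r × t  ⇒  t = I / (P × r)
t = $4,162.50 / ($18,500.00 × 0.045)
t = 5

t = I/(P×r) = 5 years


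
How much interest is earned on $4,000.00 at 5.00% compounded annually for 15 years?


Compound interest earned = final amount − principal.
A = P(1 + r/n)^(nt) = $4,000.00 × (1 + 0.05/1)^(1 × 15) = $8,315.71
Interest = A − P = $8,315.71 − $4,000.00 = $4,315.71

Interest = A - P = $4,315.71


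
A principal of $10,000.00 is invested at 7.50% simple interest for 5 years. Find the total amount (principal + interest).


Total amount formula: A = P(1 + rt) = P + P·r·t
Interest: I = P × r × t = $10,000.00 × 0.075 × 5 = $3,750.00
A = P + I = $10,000.00 + $3,750.00 = $13,750.00

A = P + I = P(1 + rt) = $13,750.00


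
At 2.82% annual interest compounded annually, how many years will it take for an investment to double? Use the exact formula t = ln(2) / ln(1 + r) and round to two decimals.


Doubling condition: (1 + r)^t = 2
Take ln of both sides: t × ln(1 + r) = ln(2)
t = ln(2) / ln(1 + r)
t = 0.693147 / 0.027810
t = 24.92

t = ln(2) / ln(1 + r) = 24.92 years


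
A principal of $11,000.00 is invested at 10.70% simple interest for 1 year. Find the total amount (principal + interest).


Total amount formula: A = P(1 + rt) = P + P·r·t
Interest: I = P × r × t = $11,000.00 × 0.107 × 1 = $1,177.00
A = P + I = $11,000.00 + $1,177.00 = $12,177.00

A = P + I = P(1 + rt) = $12,177.00


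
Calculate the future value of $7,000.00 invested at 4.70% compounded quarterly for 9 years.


Compound interest formula: A = P(1 + r/n)^(nt)
A = $7,000.00 × (1 + 0.047/4)^(4 × 9)
Growth factor: (1 + 0.047/4)^36 = 1.5227748
A = $7,000.00 × 1.5227748
A = $10,659.42

A = P(1 + r/n)^(nt) = $10,659.42


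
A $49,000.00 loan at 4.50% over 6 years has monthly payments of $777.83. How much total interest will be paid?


Total paid over the life of the loan = PMT × n.
Total paid = $777.83 × 72 = $56,003.76
Total interest = total paid − principal = $56,003.76 − $49,000.00 = $7,003.76

Total interest = (PMT × n) - PV = $7,003.76


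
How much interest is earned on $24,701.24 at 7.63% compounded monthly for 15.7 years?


Compound interest earned = final amount − principal.
A = P(1 + r/n)^(nt) = $24,701.24 × (1 + 0.0763/12)^(12 × 15.7) = $81,530.01
Interest = A − P = $81,530.01 − $24,701.24 = $56,828.77

Interest = A - P = $56,828.77


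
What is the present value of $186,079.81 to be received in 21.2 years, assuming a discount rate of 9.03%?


Present value formula: PV = FV / (1 + r)^t
PV = $186,079.81 / (1 + 0.0903)^21.2
PV = $186,079.81 / 6.251374
PV = $29,766.23

PV = FV / (1 + r)^t = $29,766.23


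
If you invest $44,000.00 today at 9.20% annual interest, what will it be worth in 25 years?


Future value formula: FV = PV × (1 + r)^t
FV = $44,000.00 × (1 + 0.092)^25
FV = $44,000.00 × 9.027468
FV = $397,208.59

FV = PV × (1 + r)^t = $397,208.59


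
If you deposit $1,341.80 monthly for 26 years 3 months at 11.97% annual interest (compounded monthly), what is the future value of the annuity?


Future value of an ordinary annuity: FV = PMT × ((1 + r)^n − 1) / r
Monthly rate r = 0.1197/12 = 0.009975, n = 315
FV = $1,341.80 × ((1 + 0.1197/12)^315 − 1) / (0.1197/12)
FV = $1,341.80 × 2184.998693
FV = $2,931,831.25

FV = PMT × ((1+r)^n - 1)/r = $2,931,831.25


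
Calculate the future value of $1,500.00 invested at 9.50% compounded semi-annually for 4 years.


Compound interest formula: A = P(1 + r/n)^(nt)
A = $1,500.00 × (1 + 0.095/2)^(2 × 4)
Growth factor: (1 + 0.095/2)^8 = 1.449547
A = $1,500.00 × 1.449547
A = $2,174.32

A = P(1 + r/n)^(nt) = $2,174.32


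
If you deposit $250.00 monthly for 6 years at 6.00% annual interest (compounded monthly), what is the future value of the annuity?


Future value of an ordinary annuity: FV = PMT × ((1 + r)^n − 1) / r
Monthly rate r = 0.06/12 = 0.005, n = 72
FV = $250.00 × ((1 + 0.06/12)^72 − 1) / (0.06/12)
FV = $250.00 × 86.408856
FV = $21,602.21

FV = PMT × ((1+r)^n - 1)/r = $21,602.21


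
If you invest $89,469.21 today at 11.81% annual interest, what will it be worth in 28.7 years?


Future value formula: FV = PV × (1 + r)^t
FV = $89,469.21 × (1 + 0.1181)^28.7
FV = $89,469.21 × 24.6260401
FV = $2,203,272.35

FV = PV × (1 + r)^t = $2,203,272.35


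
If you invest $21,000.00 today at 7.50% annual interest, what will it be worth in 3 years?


Future value formula: FV = PV × (1 + r)^t
FV = $21,000.00 × (1 + 0.075)^3
FV = $21,000.00 × 1.2422969
FV = $26,088.23

FV = PV × (1 + r)^t = $26,088.23


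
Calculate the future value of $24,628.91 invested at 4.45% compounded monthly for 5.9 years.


Compound interest formula: A = P(1 + r/n)^(nt)
A = $24,628.91 × (1 + 0.0445/12)^(12 × 5.9)
Growth factor: (1 + 0.0445/12)^70.8 = 1.299610
A = $24,628.91 × 1.299610
A = $32,007.98

A = P(1 + r/n)^(nt) = $32,007.98


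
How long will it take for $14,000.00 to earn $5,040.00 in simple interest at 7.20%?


Rearrange the simple interest formula for t:
I = P × r × t  ⇒  t = I / (P × r)
t = $5,040.00 / ($14,000.00 × 0.072)
t = 5

t = I/(P×r) = 5 years


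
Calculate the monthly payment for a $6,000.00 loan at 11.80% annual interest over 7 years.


Loan payment formula: PMT = PV × r / (1 − (1 + r)^(−n))
Monthly rate r = 0.118/12 ≈ 0.00983333, n = 84 months
Denominator: 1 − (1 + 0.118/12)^(−84) = 0.560433
PMT = $6,000.00 × (0.118/12) / 0.560433
PMT = $105.28 per month

PMT = PV × r / (1-(1+r)^(-n)) = $105.28/month


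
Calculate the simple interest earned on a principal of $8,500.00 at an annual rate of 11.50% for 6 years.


Simple interest formula: I = P × r × t
I = $8,500.00 × 0.115 × 6
I = $5,865.00

I = P × r × t = $5,865.00


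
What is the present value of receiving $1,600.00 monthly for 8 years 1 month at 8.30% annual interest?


Present value of an ordinary annuity: PV = PMT × (1 − (1 + r)^(−n)) / r
Monthly rate r = 0.083/12 ≈ 0.00691667, n = 97
PV = $1,600.00 × (1 − (1 + 0.083/12)^(−97)) / (0.083/12)
PV = $1,600.00 × 70.493226
PV = $112,789.16

PV = PMT × (1-(1+r)^(-n))/r = $112,789.16


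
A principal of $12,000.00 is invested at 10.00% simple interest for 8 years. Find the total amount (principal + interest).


Total amount formula: A = P(1 + rt) = P + P·r·t
Interest: I = P × r × t = $12,000.00 × 0.1 × 8 = $9,600.00
A = P + I = $12,000.00 + $9,600.00 = $21,600.00

A = P + I = P(1 + rt) = $21,600.00


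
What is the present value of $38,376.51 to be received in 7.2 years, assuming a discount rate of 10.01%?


Present value formula: PV = FV / (1 + r)^t
PV = $38,376.51 / (1 + 0.1001)^7.2
PV = $38,376.51 / 1.987520
PV = $19,308.74

PV = FV / (1 + r)^t = $19,308.74


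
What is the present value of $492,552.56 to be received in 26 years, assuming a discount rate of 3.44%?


Present value formula: PV = FV / (1 + r)^t
PV = $492,552.56 / (1 + 0.0344)^26
PV = $492,552.56 / 2.40935785
PV = $204,433.13

PV = FV / (1 + r)^t = $204,433.13


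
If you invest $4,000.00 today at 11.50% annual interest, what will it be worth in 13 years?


Future value formula: FV = PV × (1 + r)^t
FV = $4,000.00 × (1 + 0.115)^13
FV = $4,000.00 × 4.116928
FV = $16,467.71

FV = PV × (1 + r)^t = $16,467.71


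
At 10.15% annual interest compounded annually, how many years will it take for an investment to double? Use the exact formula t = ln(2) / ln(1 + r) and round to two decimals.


Doubling condition: (1 + r)^t = 2
Take ln of both sides: t × ln(1 + r) = ln(2)
t = ln(2) / ln(1 + r)
t = 0.693147 / 0.096673
t = 7.17

t = ln(2) / ln(1 + r) = 7.17 years


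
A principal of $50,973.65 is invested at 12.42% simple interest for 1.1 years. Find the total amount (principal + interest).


Total amount formula: A = P(1 + rt) = P + P·r·t
Interest: I = P × r × t = $50,973.65 × 0.1242 × 1.1 = $6,964.02
A = P + I = $50,973.65 + $6,964.02 = $57,937.67

A = P + I = P(1 + rt) = $57,937.67


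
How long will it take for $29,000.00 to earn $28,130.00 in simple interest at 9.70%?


Rearrange the simple interest formula for t:
I = P × r × t  ⇒  t = I / (P × r)
t = $28,130.00 / ($29,000.00 × 0.097)
t = 10

t = I/(P×r) = 10 years


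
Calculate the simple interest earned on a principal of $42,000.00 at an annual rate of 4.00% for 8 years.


Simple interest formula: I = P × r × t
I = $42,000.00 × 0.04 × 8
I = $13,440.00

I = P × r × t = $13,440.00


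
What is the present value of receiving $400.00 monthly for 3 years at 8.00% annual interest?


Present value of an ordinary annuity: PV = PMT × (1 − (1 + r)^(−n)) / r
Monthly rate r = 0.08/12 ≈ 0.00666667, n = 36
PV = $400.00 × (1 − (1 + 0.08/12)^(−36)) / (0.08/12)
PV = $400.00 × 31.911806
PV = $12,764.72

PV = PMT × (1-(1+r)^(-n))/r = $12,764.72


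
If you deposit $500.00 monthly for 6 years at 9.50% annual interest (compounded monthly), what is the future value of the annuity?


Future value of an ordinary annuity: FV = PMT × ((1 + r)^n − 1) / r
Monthly rate r = 0.095/12 ≈ 0.00791667, n = 72
FV = $500.00 × ((1 + 0.095/12)^72 − 1) / (0.095/12)
FV = $500.00 × 96.543509
FV = $48,271.75

FV = PMT × ((1+r)^n - 1)/r = $48,271.75


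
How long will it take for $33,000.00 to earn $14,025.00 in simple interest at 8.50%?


Rearrange the simple interest formula for t:
I = P × r × t  ⇒  t = I / (P × r)
t = $14,025.00 / ($33,000.00 × 0.085)
t = 5

t = I/(P×r) = 5 years


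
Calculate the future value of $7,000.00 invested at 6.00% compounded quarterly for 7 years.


Compound interest formula: A = P(1 + r/n)^(nt)
A = $7,000.00 × (1 + 0.06/4)^(4 × 7)
Growth factor: (1 + 0.06/4)^28 = 1.5172222
A = $7,000.00 × 1.5172222
A = $10,620.56

A = P(1 + r/n)^(nt) = $10,620.56


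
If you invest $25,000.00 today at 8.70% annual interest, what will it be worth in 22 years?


Future value formula: FV = PV × (1 + r)^t
FV = $25,000.00 × (1 + 0.087)^22
FV = $25,000.00 × 6.2668597
FV = $156,671.49

FV = PV × (1 + r)^t = $156,671.49


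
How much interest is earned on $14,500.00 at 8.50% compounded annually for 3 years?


Compound interest earned = final amount − principal.
A = P(1 + r/n)^(nt) = $14,500.00 × (1 + 0.085/1)^(1 × 3) = $18,520.69
Interest = A − P = $18,520.69 − $14,500.00 = $4,020.69

Interest = A - P = $4,020.69


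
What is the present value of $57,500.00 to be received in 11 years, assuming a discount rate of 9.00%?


Present value formula: PV = FV / (1 + r)^t
PV = $57,500.00 / (1 + 0.09)^11
PV = $57,500.00 / 2.580426
PV = $22,283.14

PV = FV / (1 + r)^t = $22,283.14


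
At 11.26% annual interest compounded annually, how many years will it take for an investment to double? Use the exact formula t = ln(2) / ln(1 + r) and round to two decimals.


Doubling condition: (1 + r)^t = 2
Take ln of both sides: t × ln(1 + r) = ln(2)
t = ln(2) / ln(1 + r)
t = 0.693147 / 0.106700
t = 6.50

t = ln(2) / ln(1 + r) = 6.50 years


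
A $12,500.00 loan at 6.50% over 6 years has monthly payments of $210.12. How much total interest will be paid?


Total paid over the life of the loan = PMT × n.
Total paid = $210.12 × 72 = $15,128.64
Total interest = total paid − principal = $15,128.64 − $12,500.00 = $2,628.64

Total interest = (PMT × n) - PV = $2,628.64


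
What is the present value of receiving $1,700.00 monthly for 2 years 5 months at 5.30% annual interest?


Present value of an ordinary annuity: PV = PMT × (1 − (1 + r)^(−n)) / r
Monthly rate r = 0.053/12 ≈ 0.00441667, n = 29
PV = $1,700.00 × (1 − (1 + 0.053/12)^(−29)) / (0.053/12)
PV = $1,700.00 × 27.163424
PV = $46,177.82

PV = PMT × (1-(1+r)^(-n))/r = $46,177.82


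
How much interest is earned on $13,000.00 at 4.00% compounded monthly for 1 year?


Compound interest earned = final amount − principal.
A = P(1 + r/n)^(nt) = $13,000.00 × (1 + 0.04/12)^(12 × 1) = $13,529.64
Interest = A − P = $13,529.64 − $13,000.00 = $529.64

Interest = A - P = $529.64


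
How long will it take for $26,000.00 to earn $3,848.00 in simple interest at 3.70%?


Rearrange the simple interest formula for t:
I = P × r × t  ⇒  t = I / (P × r)
t = $3,848.00 / ($26,000.00 × 0.037)
t = 4

t = I/(P×r) = 4 years


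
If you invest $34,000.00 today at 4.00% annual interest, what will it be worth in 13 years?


Future value formula: FV = PV × (1 + r)^t
FV = $34,000.00 × (1 + 0.04)^13
FV = $34,000.00 × 1.6650735
FV = $56,612.50

FV = PV × (1 + r)^t = $56,612.50


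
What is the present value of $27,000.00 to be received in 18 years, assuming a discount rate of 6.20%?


Present value formula: PV = FV / (1 + r)^t
PV = $27,000.00 / (1 + 0.062)^18
PV = $27,000.00 / 2.952849
PV = $9,143.71

PV = FV / (1 + r)^t = $9,143.71


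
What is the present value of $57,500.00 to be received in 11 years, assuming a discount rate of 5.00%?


Present value formula: PV = FV / (1 + r)^t
PV = $57,500.00 / (1 + 0.05)^11
PV = $57,500.00 / 1.7103394
PV = $33,619.06

PV = FV / (1 + r)^t = $33,619.06


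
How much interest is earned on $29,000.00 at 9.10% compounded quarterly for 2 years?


Compound interest earned = final amount − principal.
A = P(1 + r/n)^(nt) = $29,000.00 × (1 + 0.091/4)^(4 × 2) = $34,717.94
Interest = A − P = $34,717.94 − $29,000.00 = $5,717.94

Interest = A - P = $5,717.94


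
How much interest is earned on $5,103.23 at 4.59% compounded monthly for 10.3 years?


Compound interest earned = final amount − principal.
A = P(1 + r/n)^(nt) = $5,103.23 × (1 + 0.0459/12)^(12 × 10.3) = $8,180.41
Interest = A − P = $8,180.41 − $5,103.23 = $3,077.18

Interest = A - P = $3,077.18


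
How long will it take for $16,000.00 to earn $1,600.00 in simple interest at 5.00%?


Rearrange the simple interest formula for t:
I = P × r × t  ⇒  t = I / (P × r)
t = $1,600.00 / ($16,000.00 × 0.05)
t = 2

t = I/(P×r) = 2 years


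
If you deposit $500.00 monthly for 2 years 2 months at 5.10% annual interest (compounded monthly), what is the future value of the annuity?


Future value of an ordinary annuity: FV = PMT × ((1 + r)^n − 1) / r
Monthly rate r = 0.051/12 = 0.00425, n = 26
FV = $500.00 × ((1 + 0.051/12)^26 − 1) / (0.051/12)
FV = $500.00 × 27.429382
FV = $13,714.69

FV = PMT × ((1+r)^n - 1)/r = $13,714.69


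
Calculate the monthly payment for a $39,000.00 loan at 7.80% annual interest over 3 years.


Loan payment formula: PMT = PV × r / (1 − (1 + r)^(−n))
Monthly rate r = 0.078/12 = 0.0065, n = 36 months
Denominator: 1 − (1 + 0.078/12)^(−36) = 0.208039
PMT = $39,000.00 × (0.078/12) / 0.208039
PMT = $1,218.52 per month

PMT = PV × r / (1-(1+r)^(-n)) = $1,218.52/month


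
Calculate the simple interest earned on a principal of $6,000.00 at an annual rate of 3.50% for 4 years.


Simple interest formula: I = P × r × t
I = $6,000.00 × 0.035 × 4
I = $840.00

I = P × r × t = $840.00


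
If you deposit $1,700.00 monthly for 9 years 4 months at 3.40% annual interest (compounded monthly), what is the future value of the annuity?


Future value of an ordinary annuity: FV = PMT × ((1 + r)^n − 1) / r
Monthly rate r = 0.034/12 ≈ 0.00283333, n = 112
FV = $1,700.00 × ((1 + 0.034/12)^112 − 1) / (0.034/12)
FV = $1,700.00 × 131.592060
FV = $223,706.50

FV = PMT × ((1+r)^n - 1)/r = $223,706.50


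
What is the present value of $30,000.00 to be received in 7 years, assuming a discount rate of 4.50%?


Present value formula: PV = FV / (1 + r)^t
PV = $30,000.00 / (1 + 0.045)^7
PV = $30,000.00 / 1.360862
PV = $22,044.85

PV = FV / (1 + r)^t = $22,044.85


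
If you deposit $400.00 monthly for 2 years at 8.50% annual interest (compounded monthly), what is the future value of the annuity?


Future value of an ordinary annuity: FV = PMT × ((1 + r)^n − 1) / r
Monthly rate r = 0.085/12 ≈ 0.00708333, n = 24
FV = $400.00 × ((1 + 0.085/12)^24 − 1) / (0.085/12)
FV = $400.00 × 26.060437
FV = $10,424.17

FV = PMT × ((1+r)^n - 1)/r = $10,424.17


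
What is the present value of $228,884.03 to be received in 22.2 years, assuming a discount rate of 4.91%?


Present value formula: PV = FV / (1 + r)^t
PV = $228,884.03 / (1 + 0.0491)^22.2
PV = $228,884.03 / 2.8982436
PV = $78,973.36

PV = FV / (1 + r)^t = $78,973.36


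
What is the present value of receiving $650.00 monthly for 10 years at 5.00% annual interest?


Present value of an ordinary annuity: PV = PMT × (1 − (1 + r)^(−n)) / r
Monthly rate r = 0.05/12 ≈ 0.00416667, n = 120
PV = $650.00 × (1 − (1 + 0.05/12)^(−120)) / (0.05/12)
PV = $650.00 × 94.281350
PV = $61,282.88

PV = PMT × (1-(1+r)^(-n))/r = $61,282.88


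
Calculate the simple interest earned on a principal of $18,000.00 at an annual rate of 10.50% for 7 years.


Simple interest formula: I = P × r × t
I = $18,000.00 × 0.105 × 7
I = $13,230.00

I = P × r × t = $13,230.00


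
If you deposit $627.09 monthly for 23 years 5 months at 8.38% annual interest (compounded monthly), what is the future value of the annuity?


Future value of an ordinary annuity: FV = PMT × ((1 + r)^n − 1) / r
Monthly rate r = 0.0838/12 ≈ 0.00698333, n = 281
FV = $627.09 × ((1 + 0.0838/12)^281 − 1) / (0.0838/12)
FV = $627.09 × 868.844126
FV = $544,843.46

FV = PMT × ((1+r)^n - 1)/r = $544,843.46


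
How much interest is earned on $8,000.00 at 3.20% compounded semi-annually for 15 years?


Compound interest earned = final amount − principal.
A = P(1 + r/n)^(nt) = $8,000.00 × (1 + 0.032/2)^(2 × 15) = $12,879.57
Interest = A − P = $12,879.57 − $8,000.00 = $4,879.57

Interest = A - P = $4,879.57


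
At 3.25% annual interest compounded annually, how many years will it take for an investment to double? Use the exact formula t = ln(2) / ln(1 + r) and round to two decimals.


Doubling condition: (1 + r)^t = 2
Take ln of both sides: t × ln(1 + r) = ln(2)
t = ln(2) / ln(1 + r)
t = 0.693147 / 0.031983
t = 21.67

t = ln(2) / ln(1 + r) = 21.67 years


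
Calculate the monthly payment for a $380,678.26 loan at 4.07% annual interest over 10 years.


Loan payment formula: PMT = PV × r / (1 − (1 + r)^(−n))
Monthly rate r = 0.0407/12 ≈ 0.00339167, n = 120 months
Denominator: 1 − (1 + 0.0407/12)^(−120) = 0.333897
PMT = $380,678.26 × (0.0407/12) / 0.333897
PMT = $3,866.86 per month

PMT = PV × r / (1-(1+r)^(-n)) = $3,866.86/month


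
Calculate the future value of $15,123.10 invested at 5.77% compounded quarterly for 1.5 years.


Compound interest formula: A = P(1 + r/n)^(nt)
A = $15,123.10 × (1 + 0.0577/4)^(4 × 1.5)
Growth factor: (1 + 0.0577/4)^6 = 1.0897319
A = $15,123.10 × 1.0897319
A = $16,480.12

A = P(1 + r/n)^(nt) = $16,480.12


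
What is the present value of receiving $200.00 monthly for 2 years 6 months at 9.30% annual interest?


Present value of an ordinary annuity: PV = PMT × (1 − (1 + r)^(−n)) / r
Monthly rate r = 0.093/12 = 0.00775, n = 30
PV = $200.00 × (1 − (1 + 0.093/12)^(−30)) / (0.093/12)
PV = $200.00 × 26.676073
PV = $5,335.21

PV = PMT × (1-(1+r)^(-n))/r = $5,335.21


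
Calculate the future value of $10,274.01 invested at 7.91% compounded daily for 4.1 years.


Compound interest formula: A = P(1 + r/n)^(nt)
A = $10,274.01 × (1 + 0.0791/365)^(365 × 4.1)
Growth factor: (1 + 0.0791/365)^1496.5 = 1.3830274
A = $10,274.01 × 1.3830274
A = $14,209.24

A = P(1 + r/n)^(nt) = $14,209.24


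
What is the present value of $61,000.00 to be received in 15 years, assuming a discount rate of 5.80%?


Present value formula: PV = FV / (1 + r)^t
PV = $61,000.00 / (1 + 0.058)^15
PV = $61,000.00 / 2.329620
PV = $26,184.53

PV = FV / (1 + r)^t = $26,184.53


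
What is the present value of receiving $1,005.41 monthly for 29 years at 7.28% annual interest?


Present value of an ordinary annuity: PV = PMT × (1 − (1 + r)^(−n)) / r
Monthly rate r = 0.0728/12 ≈ 0.00606667, n = 348
PV = $1,005.41 × (1 − (1 + 0.0728/12)^(−348)) / (0.0728/12)
PV = $1,005.41 × 144.747134
PV = $145,530.22

PV = PMT × (1-(1+r)^(-n))/r = $145,530.22


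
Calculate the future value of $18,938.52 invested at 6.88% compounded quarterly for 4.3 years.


Compound interest formula: A = P(1 + r/n)^(nt)
A = $18,938.52 × (1 + 0.0688/4)^(4 × 4.3)
Growth factor: (1 + 0.0688/4)^17.2 = 1.340878
A = $18,938.52 × 1.340878
A = $25,394.24

A = P(1 + r/n)^(nt) = $25,394.24


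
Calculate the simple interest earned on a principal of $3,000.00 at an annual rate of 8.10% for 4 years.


Simple interest formula: I = P × r × t
I = $3,000.00 × 0.081 × 4
I = $972.00

I = P × r × t = $972.00


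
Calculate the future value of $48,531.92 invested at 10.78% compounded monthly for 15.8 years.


Compound interest formula: A = P(1 + r/n)^(nt)
A = $48,531.92 × (1 + 0.1078/12)^(12 × 15.8)
Growth factor: (1 + 0.1078/12)^189.6 = 5.4501064
A = $48,531.92 × 5.4501064
A = $264,504.13

A = P(1 + r/n)^(nt) = $264,504.13


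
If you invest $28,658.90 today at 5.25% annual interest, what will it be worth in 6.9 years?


Future value formula: FV = PV × (1 + r)^t
FV = $28,658.90 × (1 + 0.0525)^6.9
FV = $28,658.90 × 1.4234182
FV = $40,793.60

FV = PV × (1 + r)^t = $40,793.60


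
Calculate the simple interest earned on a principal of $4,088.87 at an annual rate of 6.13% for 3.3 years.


Simple interest formula: I = P × r × t
I = $4,088.87 × 0.0613 × 3.3
I = $827.14

I = P × r × t = $827.14


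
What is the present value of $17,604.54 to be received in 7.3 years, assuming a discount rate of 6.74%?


Present value formula: PV = FV / (1 + r)^t
PV = $17,604.54 / (1 + 0.0674)^7.3
PV = $17,604.54 / 1.6098616
PV = $10,935.44

PV = FV / (1 + r)^t = $10,935.44


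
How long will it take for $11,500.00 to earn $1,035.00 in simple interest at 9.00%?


Rearrange the simple interest formula for t:
I = P × r × t  ⇒  t = I / (P × r)
t = $1,035.00 / ($11,500.00 × 0.09)
t = 1

t = I/(P×r) = 1 year


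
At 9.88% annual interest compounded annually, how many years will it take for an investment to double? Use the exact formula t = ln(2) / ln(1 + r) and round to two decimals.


Doubling condition: (1 + r)^t = 2
Take ln of both sides: t × ln(1 + r) = ln(2)
t = ln(2) / ln(1 + r)
t = 0.693147 / 0.094219
t = 7.36

t = ln(2) / ln(1 + r) = 7.36 years


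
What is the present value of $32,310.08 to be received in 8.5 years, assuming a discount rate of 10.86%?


Present value formula: PV = FV / (1 + r)^t
PV = $32,310.08 / (1 + 0.1086)^8.5
PV = $32,310.08 / 2.402074
PV = $13,450.91

PV = FV / (1 + r)^t = $13,450.91


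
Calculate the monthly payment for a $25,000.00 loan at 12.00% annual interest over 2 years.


Loan payment formula: PMT = PV × r / (1 − (1 + r)^(−n))
Monthly rate r = 0.12/12 = 0.01, n = 24 months
Denominator: 1 − (1 + 0.12/12)^(−24) = 0.212434
PMT = $25,000.00 × (0.12/12) / 0.212434
PMT = $1,176.84 per month

PMT = PV × r / (1-(1+r)^(-n)) = $1,176.84/month


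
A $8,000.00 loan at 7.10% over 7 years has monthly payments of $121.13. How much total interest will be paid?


Total paid over the life of the loan = PMT × n.
Total paid = $121.13 × 84 = $10,174.92
Total interest = total paid − principal = $10,174.92 − $8,000.00 = $2,174.92

Total interest = (PMT × n) - PV = $2,174.92


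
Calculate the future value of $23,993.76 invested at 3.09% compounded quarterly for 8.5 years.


Compound interest formula: A = P(1 + r/n)^(nt)
A = $23,993.76 × (1 + 0.0309/4)^(4 × 8.5)
Growth factor: (1 + 0.0309/4)^34 = 1.299060
A = $23,993.76 × 1.299060
A = $31,169.33

A = P(1 + r/n)^(nt) = $31,169.33


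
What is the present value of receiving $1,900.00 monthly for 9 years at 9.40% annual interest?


Present value of an ordinary annuity: PV = PMT × (1 − (1 + r)^(−n)) / r
Monthly rate r = 0.094/12 ≈ 0.00783333, n = 108
PV = $1,900.00 × (1 − (1 + 0.094/12)^(−108)) / (0.094/12)
PV = $1,900.00 × 72.696398
PV = $138,123.16

PV = PMT × (1-(1+r)^(-n))/r = $138,123.16


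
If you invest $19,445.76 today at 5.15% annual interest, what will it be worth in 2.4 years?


Future value formula: FV = PV × (1 + r)^t
FV = $19,445.76 × (1 + 0.0515)^2.4
FV = $19,445.76 × 1.128086
FV = $21,936.49

FV = PV × (1 + r)^t = $21,936.49


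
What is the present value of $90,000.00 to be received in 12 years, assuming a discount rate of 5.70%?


Present value formula: PV = FV / (1 + r)^t
PV = $90,000.00 / (1 + 0.057)^12
PV = $90,000.00 / 1.9449115
PV = $46,274.60

PV = FV / (1 + r)^t = $46,274.60


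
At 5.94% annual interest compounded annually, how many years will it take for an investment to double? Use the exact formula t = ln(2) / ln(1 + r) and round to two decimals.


Doubling condition: (1 + r)^t = 2
Take ln of both sides: t × ln(1 + r) = ln(2)
t = ln(2) / ln(1 + r)
t = 0.693147 / 0.057703
t = 12.01

t = ln(2) / ln(1 + r) = 12.01 years
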